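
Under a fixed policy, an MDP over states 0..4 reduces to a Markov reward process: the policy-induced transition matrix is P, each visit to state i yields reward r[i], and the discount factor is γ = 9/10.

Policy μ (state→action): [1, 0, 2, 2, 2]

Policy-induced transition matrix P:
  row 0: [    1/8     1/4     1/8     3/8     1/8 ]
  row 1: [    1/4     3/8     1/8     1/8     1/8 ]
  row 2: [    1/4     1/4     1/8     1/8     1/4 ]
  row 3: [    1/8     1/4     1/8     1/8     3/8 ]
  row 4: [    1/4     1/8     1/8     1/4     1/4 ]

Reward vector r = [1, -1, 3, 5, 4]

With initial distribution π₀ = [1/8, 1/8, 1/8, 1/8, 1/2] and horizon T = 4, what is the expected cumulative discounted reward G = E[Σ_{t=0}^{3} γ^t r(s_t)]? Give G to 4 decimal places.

t=0: π = [0.1250, 0.1250, 0.1250, 0.1250, 0.5000], E[r] = 3.0000, γ^t·E[r] = 3.000000, running G = 3.000000
t=1: π = [0.2188, 0.2031, 0.1250, 0.2188, 0.2344], E[r] = 2.4219, γ^t·E[r] = 2.179688, running G = 5.179688
t=2: π = [0.1953, 0.2461, 0.1250, 0.2090, 0.2246], E[r] = 2.2676, γ^t·E[r] = 1.836738, running G = 7.016426
t=3: π = [0.1995, 0.2527, 0.1250, 0.2019, 0.2209], E[r] = 2.2151, γ^t·E[r] = 1.614799, running G = 8.631225

G = 8.6312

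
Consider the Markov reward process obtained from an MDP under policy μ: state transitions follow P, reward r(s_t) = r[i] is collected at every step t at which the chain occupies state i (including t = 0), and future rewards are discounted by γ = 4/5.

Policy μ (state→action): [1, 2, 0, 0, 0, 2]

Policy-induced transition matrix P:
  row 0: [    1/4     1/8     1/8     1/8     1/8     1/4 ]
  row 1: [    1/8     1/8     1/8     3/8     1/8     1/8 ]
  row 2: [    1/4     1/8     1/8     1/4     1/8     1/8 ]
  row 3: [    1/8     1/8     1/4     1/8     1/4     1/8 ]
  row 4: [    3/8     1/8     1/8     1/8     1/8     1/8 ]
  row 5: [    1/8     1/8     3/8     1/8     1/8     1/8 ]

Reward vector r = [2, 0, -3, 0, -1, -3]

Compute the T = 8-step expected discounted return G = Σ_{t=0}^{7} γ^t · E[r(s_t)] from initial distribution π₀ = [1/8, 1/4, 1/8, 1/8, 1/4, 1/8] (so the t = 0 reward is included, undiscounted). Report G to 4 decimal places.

t=0: π = [0.1250, 0.2500, 0.1250, 0.1250, 0.2500, 0.1250], E[r] = -0.7500, γ^t·E[r] = -0.750000, running G = -0.750000
t=1: π = [0.2188, 0.1250, 0.1719, 0.2031, 0.1406, 0.1406], E[r] = -0.6406, γ^t·E[r] = -0.512500, running G = -1.262500
t=2: π = [0.2090, 0.1250, 0.1855, 0.1777, 0.1504, 0.1523], E[r] = -0.7461, γ^t·E[r] = -0.477500, running G = -1.740000
t=3: π = [0.2119, 0.1250, 0.1853, 0.1794, 0.1472, 0.1511], E[r] = -0.7327, γ^t·E[r] = -0.375125, running G = -2.115125
t=4: π = [0.2115, 0.1250, 0.1852, 0.1794, 0.1474, 0.1515], E[r] = -0.7346, γ^t·E[r] = -0.300900, running G = -2.416025
t=5: π = [0.2114, 0.1250, 0.1853, 0.1794, 0.1474, 0.1514], E[r] = -0.7347, γ^t·E[r] = -0.240759, running G = -2.656784
t=6: π = [0.2114, 0.1250, 0.1853, 0.1794, 0.1474, 0.1514], E[r] = -0.7347, γ^t·E[r] = -0.192589, running G = -2.849372
t=7: π = [0.2114, 0.1250, 0.1853, 0.1794, 0.1474, 0.1514], E[r] = -0.7347, γ^t·E[r] = -0.154073, running G = -3.003445

G = -3.0034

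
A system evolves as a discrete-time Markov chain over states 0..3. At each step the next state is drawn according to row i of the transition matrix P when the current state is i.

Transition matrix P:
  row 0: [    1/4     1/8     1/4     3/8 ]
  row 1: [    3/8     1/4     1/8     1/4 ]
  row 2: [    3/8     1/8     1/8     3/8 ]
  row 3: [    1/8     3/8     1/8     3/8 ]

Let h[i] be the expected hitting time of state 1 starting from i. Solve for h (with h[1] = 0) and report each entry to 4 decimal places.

h = [4.5714, 0.0000, 4.5714, 3.4286]

First-step conditioning: h[1] = 0; for i ≠ 1, h[i] = 1 + Σ_k P[i][k]·h[k].
  h[0] = 1 + 1/4·h[0] + 1/4·h[2] + 3/8·h[3]
  h[2] = 1 + 3/8·h[0] + 1/8·h[2] + 3/8·h[3]
  h[3] = 1 + 1/8·h[0] + 1/8·h[2] + 3/8·h[3]
Solving the 3×3 linear system over states ≠ 1 gives exactly h = [32/7, 0, 32/7, 24/7] (h[1] = 0 is the target).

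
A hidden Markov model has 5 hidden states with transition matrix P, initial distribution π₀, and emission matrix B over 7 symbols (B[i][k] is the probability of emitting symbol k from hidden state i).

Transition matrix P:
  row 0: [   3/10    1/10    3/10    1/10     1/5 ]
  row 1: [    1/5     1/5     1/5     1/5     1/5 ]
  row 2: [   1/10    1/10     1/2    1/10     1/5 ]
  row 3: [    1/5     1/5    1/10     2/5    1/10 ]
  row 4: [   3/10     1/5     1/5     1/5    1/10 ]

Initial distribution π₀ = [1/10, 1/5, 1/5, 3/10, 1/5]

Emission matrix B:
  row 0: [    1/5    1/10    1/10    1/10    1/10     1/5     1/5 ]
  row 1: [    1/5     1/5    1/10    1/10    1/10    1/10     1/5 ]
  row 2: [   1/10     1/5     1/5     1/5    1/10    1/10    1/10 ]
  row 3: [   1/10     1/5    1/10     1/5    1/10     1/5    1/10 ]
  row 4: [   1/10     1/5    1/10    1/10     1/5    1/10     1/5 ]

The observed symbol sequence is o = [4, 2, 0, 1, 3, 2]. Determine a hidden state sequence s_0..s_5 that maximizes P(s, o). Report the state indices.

path = [2, 2, 2, 2, 2, 2]

t=0: δ = [1.000e-02, 2.000e-02, 2.000e-02, 3.000e-02, 4.000e-02]  (obs o_0=4)
t=1: δ = [1.200e-03, 8.000e-04, 2.000e-03, 1.200e-03, 4.000e-04]  ψ = [4, 4, 2, 3, 1]  (obs o_1=2)
t=2: δ = [7.200e-05, 4.800e-05, 1.000e-04, 4.800e-05, 4.000e-05]  ψ = [0, 3, 2, 3, 2]  (obs o_2=0)
t=3: δ = [2.160e-06, 2.000e-06, 1.000e-05, 3.840e-06, 4.000e-06]  ψ = [0, 2, 2, 3, 2]  (obs o_3=1)
t=4: δ = [1.200e-07, 1.000e-07, 1.000e-06, 3.072e-07, 2.000e-07]  ψ = [4, 2, 2, 3, 2]  (obs o_4=3)
t=5: δ = [1.000e-08, 1.000e-08, 1.000e-07, 1.229e-08, 2.000e-08]  ψ = [2, 2, 2, 3, 2]  (obs o_5=2)
backtrack: best end state = 2; path = [2, 2, 2, 2, 2, 2]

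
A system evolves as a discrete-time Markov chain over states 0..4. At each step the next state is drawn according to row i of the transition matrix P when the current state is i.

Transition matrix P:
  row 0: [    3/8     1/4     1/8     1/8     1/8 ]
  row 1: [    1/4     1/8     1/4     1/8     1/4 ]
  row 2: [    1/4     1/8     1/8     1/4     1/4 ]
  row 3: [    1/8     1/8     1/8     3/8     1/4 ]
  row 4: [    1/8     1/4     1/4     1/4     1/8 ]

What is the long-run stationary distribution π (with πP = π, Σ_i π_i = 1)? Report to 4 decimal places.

Balance equations π_j = Σ_i π_i·P[i][j]:
  π_0 = 3/8·π_0 + 1/4·π_1 + 1/4·π_2 + 1/8·π_3 + 1/8·π_4
  π_1 = 1/4·π_0 + 1/8·π_1 + 1/8·π_2 + 1/8·π_3 + 1/4·π_4
  π_2 = 1/8·π_0 + 1/4·π_1 + 1/8·π_2 + 1/8·π_3 + 1/4·π_4
  π_3 = 1/8·π_0 + 1/8·π_1 + 1/4·π_2 + 3/8·π_3 + 1/4·π_4
  normalize: π_0 + π_1 + π_2 + π_3 + π_4 = 1
Solving the linear system gives exactly π = [763/3392, 603/3392, 11/64, 387/1696, 669/3392].

π = [0.2249, 0.1778, 0.1719, 0.2282, 0.1972]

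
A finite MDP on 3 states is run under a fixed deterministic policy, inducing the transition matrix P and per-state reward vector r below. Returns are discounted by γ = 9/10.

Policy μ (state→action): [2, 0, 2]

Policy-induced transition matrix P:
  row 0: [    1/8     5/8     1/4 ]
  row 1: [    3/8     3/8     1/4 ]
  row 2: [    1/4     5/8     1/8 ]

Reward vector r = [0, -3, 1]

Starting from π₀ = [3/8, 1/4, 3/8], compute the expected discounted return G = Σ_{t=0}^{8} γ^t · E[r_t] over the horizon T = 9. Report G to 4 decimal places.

t=0: π = [0.3750, 0.2500, 0.3750], E[r] = -0.3750, γ^t·E[r] = -0.375000, running G = -0.375000
t=1: π = [0.2344, 0.5625, 0.2031], E[r] = -1.4844, γ^t·E[r] = -1.335938, running G = -1.710938
t=2: π = [0.2910, 0.4844, 0.2246], E[r] = -1.2285, γ^t·E[r] = -0.995098, running G = -2.706035
t=3: π = [0.2742, 0.5039, 0.2219], E[r] = -1.2898, γ^t·E[r] = -0.940260, running G = -3.646296
t=4: π = [0.2787, 0.4990, 0.2223], E[r] = -1.2748, γ^t·E[r] = -0.836403, running G = -4.482699
t=5: π = [0.2775, 0.5002, 0.2222], E[r] = -1.2785, γ^t·E[r] = -0.754950, running G = -5.237649
t=6: π = [0.2778, 0.4999, 0.2222], E[r] = -1.2776, γ^t·E[r] = -0.678966, running G = -5.916615
t=7: π = [0.2778, 0.5000, 0.2222], E[r] = -1.2778, γ^t·E[r] = -0.611179, running G = -6.527794
t=8: π = [0.2778, 0.5000, 0.2222], E[r] = -1.2778, γ^t·E[r] = -0.550037, running G = -7.077831

G = -7.0778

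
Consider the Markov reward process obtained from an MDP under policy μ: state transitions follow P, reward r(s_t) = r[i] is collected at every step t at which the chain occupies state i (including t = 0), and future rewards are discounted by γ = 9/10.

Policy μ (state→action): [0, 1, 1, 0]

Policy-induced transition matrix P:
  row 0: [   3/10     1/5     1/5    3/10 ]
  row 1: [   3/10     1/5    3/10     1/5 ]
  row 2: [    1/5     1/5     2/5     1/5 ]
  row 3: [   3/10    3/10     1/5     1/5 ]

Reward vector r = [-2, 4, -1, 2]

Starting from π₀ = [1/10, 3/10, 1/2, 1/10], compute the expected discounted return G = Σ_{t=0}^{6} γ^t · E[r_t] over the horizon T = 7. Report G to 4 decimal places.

G = 2.8123

t=0: π = [0.1000, 0.3000, 0.5000, 0.1000], E[r] = 0.7000, γ^t·E[r] = 0.700000, running G = 0.700000
t=1: π = [0.2500, 0.2100, 0.3300, 0.2100], E[r] = 0.4300, γ^t·E[r] = 0.387000, running G = 1.087000
t=2: π = [0.2670, 0.2210, 0.2870, 0.2250], E[r] = 0.5130, γ^t·E[r] = 0.415530, running G = 1.502530
t=3: π = [0.2713, 0.2225, 0.2795, 0.2267], E[r] = 0.5213, γ^t·E[r] = 0.380028, running G = 1.882558
t=4: π = [0.2721, 0.2227, 0.2782, 0.2271], E[r] = 0.5227, γ^t·E[r] = 0.342937, running G = 2.225495
t=5: π = [0.2722, 0.2227, 0.2779, 0.2272], E[r] = 0.5230, γ^t·E[r] = 0.308823, running G = 2.534318
t=6: π = [0.2722, 0.2227, 0.2779, 0.2272], E[r] = 0.5230, γ^t·E[r] = 0.277969, running G = 2.812287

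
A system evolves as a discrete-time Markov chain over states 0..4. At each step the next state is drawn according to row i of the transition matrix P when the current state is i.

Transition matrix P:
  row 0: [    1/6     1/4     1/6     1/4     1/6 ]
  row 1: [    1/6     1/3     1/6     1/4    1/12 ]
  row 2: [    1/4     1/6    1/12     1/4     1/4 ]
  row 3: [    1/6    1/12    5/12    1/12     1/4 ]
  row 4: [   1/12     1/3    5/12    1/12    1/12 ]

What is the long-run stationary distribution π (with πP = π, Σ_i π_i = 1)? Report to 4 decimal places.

π = [0.1723, 0.2320, 0.2367, 0.1902, 0.1688]

Balance equations π_j = Σ_i π_i·P[i][j]:
  π_0 = 1/6·π_0 + 1/6·π_1 + 1/4·π_2 + 1/6·π_3 + 1/12·π_4
  π_1 = 1/4·π_0 + 1/3·π_1 + 1/6·π_2 + 1/12·π_3 + 1/3·π_4
  π_2 = 1/6·π_0 + 1/6·π_1 + 1/12·π_2 + 5/12·π_3 + 5/12·π_4
  π_3 = 1/4·π_0 + 1/4·π_1 + 1/4·π_2 + 1/12·π_3 + 1/12·π_4
  normalize: π_0 + π_1 + π_2 + π_3 + π_4 = 1
Solving the linear system gives exactly π = [2250/13057, 3029/13057, 6181/26114, 2483/13057, 4409/26114].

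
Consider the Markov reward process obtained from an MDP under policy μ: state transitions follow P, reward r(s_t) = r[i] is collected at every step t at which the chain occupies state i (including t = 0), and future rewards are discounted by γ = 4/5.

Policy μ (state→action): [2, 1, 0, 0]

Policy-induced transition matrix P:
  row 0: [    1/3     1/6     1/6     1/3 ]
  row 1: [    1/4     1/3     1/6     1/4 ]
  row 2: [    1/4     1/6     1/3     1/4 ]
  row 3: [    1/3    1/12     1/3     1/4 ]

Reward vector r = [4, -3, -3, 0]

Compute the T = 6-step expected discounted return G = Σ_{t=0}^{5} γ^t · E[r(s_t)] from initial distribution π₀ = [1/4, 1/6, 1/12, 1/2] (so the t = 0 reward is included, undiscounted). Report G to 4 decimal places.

G = 0.0842

t=0: π = [0.2500, 0.1667, 0.0833, 0.5000], E[r] = 0.2500, γ^t·E[r] = 0.250000, running G = 0.250000
t=1: π = [0.3125, 0.1528, 0.2639, 0.2708], E[r] = 0.0000, γ^t·E[r] = 0.000000, running G = 0.250000
t=2: π = [0.2986, 0.1696, 0.2558, 0.2760], E[r] = -0.0816, γ^t·E[r] = -0.052222, running G = 0.197778
t=3: π = [0.2979, 0.1719, 0.2553, 0.2749], E[r] = -0.0901, γ^t·E[r] = -0.046148, running G = 0.151630
t=4: π = [0.2977, 0.1724, 0.2550, 0.2748], E[r] = -0.0914, γ^t·E[r] = -0.037442, running G = 0.114188
t=5: π = [0.2977, 0.1725, 0.2550, 0.2748], E[r] = -0.0916, γ^t·E[r] = -0.030008, running G = 0.084180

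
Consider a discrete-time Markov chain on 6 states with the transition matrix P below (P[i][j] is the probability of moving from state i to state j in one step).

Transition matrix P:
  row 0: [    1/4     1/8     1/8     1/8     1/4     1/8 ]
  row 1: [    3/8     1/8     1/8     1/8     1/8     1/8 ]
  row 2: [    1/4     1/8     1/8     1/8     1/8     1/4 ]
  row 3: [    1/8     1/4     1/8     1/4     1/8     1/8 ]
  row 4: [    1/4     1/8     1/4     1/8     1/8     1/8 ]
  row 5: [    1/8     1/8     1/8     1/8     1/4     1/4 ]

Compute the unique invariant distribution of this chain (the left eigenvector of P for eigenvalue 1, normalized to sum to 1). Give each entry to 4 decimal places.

Balance equations π_j = Σ_i π_i·P[i][j]:
  π_0 = 1/4·π_0 + 3/8·π_1 + 1/4·π_2 + 1/8·π_3 + 1/4·π_4 + 1/8·π_5
  π_1 = 1/8·π_0 + 1/8·π_1 + 1/8·π_2 + 1/4·π_3 + 1/8·π_4 + 1/8·π_5
  π_2 = 1/8·π_0 + 1/8·π_1 + 1/8·π_2 + 1/8·π_3 + 1/4·π_4 + 1/8·π_5
  π_3 = 1/8·π_0 + 1/8·π_1 + 1/8·π_2 + 1/4·π_3 + 1/8·π_4 + 1/8·π_5
  π_4 = 1/4·π_0 + 1/8·π_1 + 1/8·π_2 + 1/8·π_3 + 1/8·π_4 + 1/4·π_5
  normalize: π_0 + π_1 + π_2 + π_3 + π_4 + π_5 = 1
Solving the linear system gives exactly π = [821/3577, 1/7, 75/511, 1/7, 89/511, 586/3577].

π = [0.2295, 0.1429, 0.1468, 0.1429, 0.1742, 0.1638]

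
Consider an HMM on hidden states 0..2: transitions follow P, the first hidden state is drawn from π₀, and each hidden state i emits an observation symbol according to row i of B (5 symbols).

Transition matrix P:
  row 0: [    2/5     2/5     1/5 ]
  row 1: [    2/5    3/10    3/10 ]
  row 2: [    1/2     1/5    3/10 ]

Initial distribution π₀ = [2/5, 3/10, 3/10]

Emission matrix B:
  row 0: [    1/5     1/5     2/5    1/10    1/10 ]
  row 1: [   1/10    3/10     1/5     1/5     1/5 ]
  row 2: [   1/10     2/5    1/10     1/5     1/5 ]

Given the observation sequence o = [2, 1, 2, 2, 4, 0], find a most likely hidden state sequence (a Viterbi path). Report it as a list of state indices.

t=0: δ = [1.600e-01, 6.000e-02, 3.000e-02]  (obs o_0=2)
t=1: δ = [1.280e-02, 1.920e-02, 1.280e-02]  ψ = [0, 0, 0]  (obs o_1=1)
t=2: δ = [3.072e-03, 1.152e-03, 5.760e-04]  ψ = [1, 1, 1]  (obs o_2=2)
t=3: δ = [4.915e-04, 2.458e-04, 6.144e-05]  ψ = [0, 0, 0]  (obs o_3=2)
t=4: δ = [1.966e-05, 3.932e-05, 1.966e-05]  ψ = [0, 0, 0]  (obs o_4=4)
t=5: δ = [3.146e-06, 1.180e-06, 1.180e-06]  ψ = [1, 1, 1]  (obs o_5=0)
backtrack: best end state = 0; path = [0, 1, 0, 0, 1, 0]

path = [0, 1, 0, 0, 1, 0]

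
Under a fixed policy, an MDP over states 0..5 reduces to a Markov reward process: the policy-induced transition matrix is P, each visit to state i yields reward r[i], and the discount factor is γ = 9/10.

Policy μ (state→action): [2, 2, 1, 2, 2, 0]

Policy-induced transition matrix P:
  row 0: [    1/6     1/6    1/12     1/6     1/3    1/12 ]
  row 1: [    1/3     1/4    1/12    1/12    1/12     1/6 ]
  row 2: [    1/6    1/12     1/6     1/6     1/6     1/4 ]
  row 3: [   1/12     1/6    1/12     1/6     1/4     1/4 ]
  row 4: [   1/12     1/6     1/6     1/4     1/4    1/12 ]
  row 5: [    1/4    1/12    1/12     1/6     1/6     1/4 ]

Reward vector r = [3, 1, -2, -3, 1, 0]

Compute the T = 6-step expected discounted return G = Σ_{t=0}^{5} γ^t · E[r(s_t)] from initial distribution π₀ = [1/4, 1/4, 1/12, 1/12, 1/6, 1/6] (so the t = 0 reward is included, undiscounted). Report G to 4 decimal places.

G = 1.4732

t=0: π = [0.2500, 0.2500, 0.0833, 0.0833, 0.1667, 0.1667], E[r] = 0.7500, γ^t·E[r] = 0.750000, running G = 0.750000
t=1: π = [0.2014, 0.1667, 0.1042, 0.1597, 0.2083, 0.1597], E[r] = 0.2917, γ^t·E[r] = 0.262500, running G = 1.012500
t=2: π = [0.1771, 0.1586, 0.1094, 0.1701, 0.2170, 0.1678], E[r] = 0.1777, γ^t·E[r] = 0.143906, running G = 1.156406
t=3: π = [0.1748, 0.1568, 0.1105, 0.1715, 0.2152, 0.1711], E[r] = 0.1608, γ^t·E[r] = 0.117211, running G = 1.273617
t=4: π = [0.1748, 0.1563, 0.1105, 0.1715, 0.2150, 0.1719], E[r] = 0.1601, γ^t·E[r] = 0.105063, running G = 1.378680
t=5: π = [0.1748, 0.1562, 0.1105, 0.1716, 0.2150, 0.1720], E[r] = 0.1600, γ^t·E[r] = 0.094506, running G = 1.473186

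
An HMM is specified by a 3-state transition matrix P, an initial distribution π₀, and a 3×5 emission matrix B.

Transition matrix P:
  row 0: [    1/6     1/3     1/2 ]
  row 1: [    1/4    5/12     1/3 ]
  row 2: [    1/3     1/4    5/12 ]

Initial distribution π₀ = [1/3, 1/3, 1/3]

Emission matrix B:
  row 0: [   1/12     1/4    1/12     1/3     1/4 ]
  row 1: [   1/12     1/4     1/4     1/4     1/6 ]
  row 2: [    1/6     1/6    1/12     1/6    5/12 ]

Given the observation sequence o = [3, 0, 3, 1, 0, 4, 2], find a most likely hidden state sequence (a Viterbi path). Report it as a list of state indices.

path = [0, 2, 0, 2, 2, 2, 1]

t=0: δ = [1.111e-01, 8.333e-02, 5.556e-02]  (obs o_0=3)
t=1: δ = [1.736e-03, 3.086e-03, 9.259e-03]  ψ = [1, 0, 0]  (obs o_1=0)
t=2: δ = [1.029e-03, 5.787e-04, 6.430e-04]  ψ = [2, 2, 2]  (obs o_2=3)
t=3: δ = [5.358e-05, 8.573e-05, 8.573e-05]  ψ = [2, 0, 0]  (obs o_3=1)
t=4: δ = [2.381e-06, 2.977e-06, 5.954e-06]  ψ = [2, 1, 2]  (obs o_4=0)
t=5: δ = [4.961e-07, 2.481e-07, 1.034e-06]  ψ = [2, 2, 2]  (obs o_5=4)
t=6: δ = [2.871e-08, 6.460e-08, 3.589e-08]  ψ = [2, 2, 2]  (obs o_6=2)
backtrack: best end state = 1; path = [0, 2, 0, 2, 2, 2, 1]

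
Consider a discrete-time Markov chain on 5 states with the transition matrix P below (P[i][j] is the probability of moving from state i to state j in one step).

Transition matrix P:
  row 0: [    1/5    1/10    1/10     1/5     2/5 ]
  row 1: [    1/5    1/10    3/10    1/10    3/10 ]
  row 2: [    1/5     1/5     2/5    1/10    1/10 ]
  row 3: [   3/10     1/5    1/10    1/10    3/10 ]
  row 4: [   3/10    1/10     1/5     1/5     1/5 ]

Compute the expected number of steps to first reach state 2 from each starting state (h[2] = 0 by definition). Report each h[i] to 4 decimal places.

h = [6.4786, 5.2432, 0.0000, 6.4154, 5.9387]

First-step conditioning: h[2] = 0; for i ≠ 2, h[i] = 1 + Σ_k P[i][k]·h[k].
  h[0] = 1 + 1/5·h[0] + 1/10·h[1] + 1/5·h[3] + 2/5·h[4]
  h[1] = 1 + 1/5·h[0] + 1/10·h[1] + 1/10·h[3] + 3/10·h[4]
  h[3] = 1 + 3/10·h[0] + 1/5·h[1] + 1/10·h[3] + 3/10·h[4]
  h[4] = 1 + 3/10·h[0] + 1/10·h[1] + 1/5·h[3] + 1/5·h[4]
Solving the 4×4 linear system over states ≠ 2 gives exactly h = [1665/257, 2695/514, 0, 6595/1028, 6105/1028] (h[2] = 0 is the target).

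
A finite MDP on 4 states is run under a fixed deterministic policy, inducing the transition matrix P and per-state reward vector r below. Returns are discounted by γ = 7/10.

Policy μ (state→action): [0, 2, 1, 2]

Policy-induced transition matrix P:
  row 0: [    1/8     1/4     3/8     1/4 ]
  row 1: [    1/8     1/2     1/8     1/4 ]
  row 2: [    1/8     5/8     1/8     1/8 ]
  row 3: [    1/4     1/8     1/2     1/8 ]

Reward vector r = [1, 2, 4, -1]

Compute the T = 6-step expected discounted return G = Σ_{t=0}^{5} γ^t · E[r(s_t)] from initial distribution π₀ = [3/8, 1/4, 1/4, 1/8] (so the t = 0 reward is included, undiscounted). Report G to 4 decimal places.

G = 5.1547

t=0: π = [0.3750, 0.2500, 0.2500, 0.1250], E[r] = 1.7500, γ^t·E[r] = 1.750000, running G = 1.750000
t=1: π = [0.1406, 0.3906, 0.2656, 0.2031], E[r] = 1.7813, γ^t·E[r] = 1.246875, running G = 2.996875
t=2: π = [0.1504, 0.4219, 0.2363, 0.1914], E[r] = 1.7480, γ^t·E[r] = 0.856543, running G = 3.853418
t=3: π = [0.1489, 0.4202, 0.2344, 0.1965], E[r] = 1.7302, γ^t·E[r] = 0.593467, running G = 4.446885
t=4: π = [0.1496, 0.4184, 0.2359, 0.1961], E[r] = 1.7339, γ^t·E[r] = 0.416306, running G = 4.863191
t=5: π = [0.1495, 0.4185, 0.2359, 0.1960], E[r] = 1.7344, γ^t·E[r] = 0.291500, running G = 5.154691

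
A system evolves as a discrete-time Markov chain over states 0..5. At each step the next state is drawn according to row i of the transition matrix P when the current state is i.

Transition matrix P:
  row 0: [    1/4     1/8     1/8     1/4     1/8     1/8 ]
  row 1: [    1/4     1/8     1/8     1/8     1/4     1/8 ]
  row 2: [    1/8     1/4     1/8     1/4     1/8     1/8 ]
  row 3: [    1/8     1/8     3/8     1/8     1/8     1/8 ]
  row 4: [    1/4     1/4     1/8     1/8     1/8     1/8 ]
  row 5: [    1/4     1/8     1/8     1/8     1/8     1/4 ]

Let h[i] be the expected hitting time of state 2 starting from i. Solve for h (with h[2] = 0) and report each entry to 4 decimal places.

h = [5.9294, 6.1176, 0.0000, 4.6118, 6.1176, 6.1176]

First-step conditioning: h[2] = 0; for i ≠ 2, h[i] = 1 + Σ_k P[i][k]·h[k].
  h[0] = 1 + 1/4·h[0] + 1/8·h[1] + 1/4·h[3] + 1/8·h[4] + 1/8·h[5]
  h[1] = 1 + 1/4·h[0] + 1/8·h[1] + 1/8·h[3] + 1/4·h[4] + 1/8·h[5]
  h[3] = 1 + 1/8·h[0] + 1/8·h[1] + 1/8·h[3] + 1/8·h[4] + 1/8·h[5]
  h[4] = 1 + 1/4·h[0] + 1/4·h[1] + 1/8·h[3] + 1/8·h[4] + 1/8·h[5]
  h[5] = 1 + 1/4·h[0] + 1/8·h[1] + 1/8·h[3] + 1/8·h[4] + 1/4·h[5]
Solving the 5×5 linear system over states ≠ 2 gives exactly h = [504/85, 104/17, 0, 392/85, 104/17, 104/17] (h[2] = 0 is the target).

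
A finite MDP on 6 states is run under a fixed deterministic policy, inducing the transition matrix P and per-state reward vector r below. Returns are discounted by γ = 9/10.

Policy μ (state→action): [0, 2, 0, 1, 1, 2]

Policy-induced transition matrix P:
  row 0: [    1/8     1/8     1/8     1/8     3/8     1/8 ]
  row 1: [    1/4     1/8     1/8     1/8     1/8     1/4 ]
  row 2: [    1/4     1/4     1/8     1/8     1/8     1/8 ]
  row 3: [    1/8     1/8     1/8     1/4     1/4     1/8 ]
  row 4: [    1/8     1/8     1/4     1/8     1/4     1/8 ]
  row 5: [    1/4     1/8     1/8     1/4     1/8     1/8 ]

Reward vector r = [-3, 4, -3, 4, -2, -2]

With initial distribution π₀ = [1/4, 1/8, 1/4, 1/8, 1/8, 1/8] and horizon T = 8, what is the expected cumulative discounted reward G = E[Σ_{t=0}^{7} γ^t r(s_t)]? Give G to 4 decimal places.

t=0: π = [0.2500, 0.1250, 0.2500, 0.1250, 0.1250, 0.1250], E[r] = -1.0000, γ^t·E[r] = -1.000000, running G = -1.000000
t=1: π = [0.1875, 0.1563, 0.1406, 0.1563, 0.2188, 0.1406], E[r] = -0.4531, γ^t·E[r] = -0.407813, running G = -1.407813
t=2: π = [0.1797, 0.1426, 0.1523, 0.1621, 0.2188, 0.1445], E[r] = -0.5039, γ^t·E[r] = -0.408164, running G = -1.815977
t=3: π = [0.1799, 0.1440, 0.1523, 0.1633, 0.2175, 0.1428], E[r] = -0.4880, γ^t·E[r] = -0.355779, running G = -2.171756
t=4: π = [0.1799, 0.1440, 0.1522, 0.1633, 0.2176, 0.1430], E[r] = -0.4882, γ^t·E[r] = -0.320321, running G = -2.492077
t=5: π = [0.1799, 0.1440, 0.1522, 0.1633, 0.2176, 0.1430], E[r] = -0.4883, γ^t·E[r] = -0.288309, running G = -2.780386
t=6: π = [0.1799, 0.1440, 0.1522, 0.1633, 0.2176, 0.1430], E[r] = -0.4882, γ^t·E[r] = -0.259468, running G = -3.039854
t=7: π = [0.1799, 0.1440, 0.1522, 0.1633, 0.2176, 0.1430], E[r] = -0.4882, γ^t·E[r] = -0.233522, running G = -3.273376

G = -3.2734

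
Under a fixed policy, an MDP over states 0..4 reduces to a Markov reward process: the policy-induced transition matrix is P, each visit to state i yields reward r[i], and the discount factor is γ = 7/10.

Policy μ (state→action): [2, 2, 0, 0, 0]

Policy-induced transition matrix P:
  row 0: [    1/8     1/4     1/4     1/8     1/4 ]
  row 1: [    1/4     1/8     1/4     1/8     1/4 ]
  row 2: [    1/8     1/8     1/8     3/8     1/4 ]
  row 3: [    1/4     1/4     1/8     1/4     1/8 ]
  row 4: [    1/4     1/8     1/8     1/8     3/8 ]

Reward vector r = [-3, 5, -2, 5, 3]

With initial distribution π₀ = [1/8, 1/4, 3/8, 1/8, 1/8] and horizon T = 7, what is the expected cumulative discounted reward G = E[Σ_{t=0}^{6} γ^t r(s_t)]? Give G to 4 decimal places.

t=0: π = [0.1250, 0.2500, 0.3750, 0.1250, 0.1250], E[r] = 1.1250, γ^t·E[r] = 1.125000, running G = 1.125000
t=1: π = [0.1875, 0.1563, 0.1719, 0.2344, 0.2500], E[r] = 1.7969, γ^t·E[r] = 1.257813, running G = 2.382813
t=2: π = [0.2051, 0.1777, 0.1680, 0.1973, 0.2520], E[r] = 1.6797, γ^t·E[r] = 0.823047, running G = 3.205859
t=3: π = [0.2034, 0.1753, 0.1729, 0.1917, 0.2568], E[r] = 1.6494, γ^t·E[r] = 0.565749, running G = 3.771608
t=4: π = [0.2030, 0.1744, 0.1723, 0.1922, 0.2581], E[r] = 1.6536, γ^t·E[r] = 0.397028, running G = 4.168637
t=5: π = [0.2031, 0.1744, 0.1722, 0.1921, 0.2582], E[r] = 1.6536, γ^t·E[r] = 0.277925, running G = 4.446562
t=6: π = [0.2031, 0.1744, 0.1722, 0.1921, 0.2583], E[r] = 1.6534, γ^t·E[r] = 0.194524, running G = 4.641086

G = 4.6411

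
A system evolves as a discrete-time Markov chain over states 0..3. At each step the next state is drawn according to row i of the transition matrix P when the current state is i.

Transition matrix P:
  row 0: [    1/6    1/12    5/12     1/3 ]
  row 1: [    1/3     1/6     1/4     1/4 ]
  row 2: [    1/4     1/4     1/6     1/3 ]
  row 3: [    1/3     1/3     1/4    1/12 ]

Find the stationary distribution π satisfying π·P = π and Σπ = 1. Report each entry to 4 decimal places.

π = [0.2663, 0.2092, 0.2717, 0.2527]

Balance equations π_j = Σ_i π_i·P[i][j]:
  π_0 = 1/6·π_0 + 1/3·π_1 + 1/4·π_2 + 1/3·π_3
  π_1 = 1/12·π_0 + 1/6·π_1 + 1/4·π_2 + 1/3·π_3
  π_2 = 5/12·π_0 + 1/4·π_1 + 1/6·π_2 + 1/4·π_3
  normalize: π_0 + π_1 + π_2 + π_3 = 1
Solving the linear system gives exactly π = [49/184, 77/368, 25/92, 93/368].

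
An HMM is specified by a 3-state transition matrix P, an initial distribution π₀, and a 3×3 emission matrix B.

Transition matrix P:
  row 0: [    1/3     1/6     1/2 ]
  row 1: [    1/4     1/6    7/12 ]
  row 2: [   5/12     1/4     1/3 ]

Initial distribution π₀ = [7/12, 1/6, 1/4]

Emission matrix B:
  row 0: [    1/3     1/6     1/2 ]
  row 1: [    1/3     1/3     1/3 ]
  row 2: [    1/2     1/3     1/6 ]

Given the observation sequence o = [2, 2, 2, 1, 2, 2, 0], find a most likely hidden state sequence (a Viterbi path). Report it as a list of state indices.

t=0: δ = [2.917e-01, 5.556e-02, 4.167e-02]  (obs o_0=2)
t=1: δ = [4.861e-02, 1.620e-02, 2.431e-02]  ψ = [0, 0, 0]  (obs o_1=2)
t=2: δ = [8.102e-03, 2.701e-03, 4.051e-03]  ψ = [0, 0, 0]  (obs o_2=2)
t=3: δ = [4.501e-04, 4.501e-04, 1.350e-03]  ψ = [0, 0, 0]  (obs o_3=1)
t=4: δ = [2.813e-04, 1.125e-04, 7.502e-05]  ψ = [2, 2, 2]  (obs o_4=2)
t=5: δ = [4.689e-05, 1.563e-05, 2.344e-05]  ψ = [0, 0, 0]  (obs o_5=2)
t=6: δ = [5.210e-06, 2.605e-06, 1.172e-05]  ψ = [0, 0, 0]  (obs o_6=0)
backtrack: best end state = 2; path = [0, 0, 0, 2, 0, 0, 2]

path = [0, 0, 0, 2, 0, 0, 2]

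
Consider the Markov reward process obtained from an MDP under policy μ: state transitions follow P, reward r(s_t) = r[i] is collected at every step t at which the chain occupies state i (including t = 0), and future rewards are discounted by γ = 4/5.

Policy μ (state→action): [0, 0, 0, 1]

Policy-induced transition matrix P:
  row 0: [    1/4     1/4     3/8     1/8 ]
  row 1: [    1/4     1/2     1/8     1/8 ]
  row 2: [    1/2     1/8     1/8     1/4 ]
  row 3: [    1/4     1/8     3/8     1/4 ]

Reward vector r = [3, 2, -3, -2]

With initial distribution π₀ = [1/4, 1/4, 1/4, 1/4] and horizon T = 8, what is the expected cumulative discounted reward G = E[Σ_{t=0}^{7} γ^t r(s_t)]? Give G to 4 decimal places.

t=0: π = [0.2500, 0.2500, 0.2500, 0.2500], E[r] = 0.0000, γ^t·E[r] = 0.000000, running G = 0.000000
t=1: π = [0.3125, 0.2500, 0.2500, 0.1875], E[r] = 0.3125, γ^t·E[r] = 0.250000, running G = 0.250000
t=2: π = [0.3125, 0.2578, 0.2500, 0.1797], E[r] = 0.3438, γ^t·E[r] = 0.220000, running G = 0.470000
t=3: π = [0.3125, 0.2607, 0.2480, 0.1787], E[r] = 0.3574, γ^t·E[r] = 0.183000, running G = 0.653000
t=4: π = [0.3120, 0.2618, 0.2478, 0.1783], E[r] = 0.3596, γ^t·E[r] = 0.147300, running G = 0.800300
t=5: π = [0.3120, 0.2622, 0.2476, 0.1783], E[r] = 0.3609, γ^t·E[r] = 0.118270, running G = 0.918570
t=6: π = [0.3119, 0.2623, 0.2476, 0.1782], E[r] = 0.3612, γ^t·E[r] = 0.094685, running G = 1.013255
t=7: π = [0.3119, 0.2624, 0.2475, 0.1782], E[r] = 0.3613, γ^t·E[r] = 0.075777, running G = 1.089032

G = 1.0890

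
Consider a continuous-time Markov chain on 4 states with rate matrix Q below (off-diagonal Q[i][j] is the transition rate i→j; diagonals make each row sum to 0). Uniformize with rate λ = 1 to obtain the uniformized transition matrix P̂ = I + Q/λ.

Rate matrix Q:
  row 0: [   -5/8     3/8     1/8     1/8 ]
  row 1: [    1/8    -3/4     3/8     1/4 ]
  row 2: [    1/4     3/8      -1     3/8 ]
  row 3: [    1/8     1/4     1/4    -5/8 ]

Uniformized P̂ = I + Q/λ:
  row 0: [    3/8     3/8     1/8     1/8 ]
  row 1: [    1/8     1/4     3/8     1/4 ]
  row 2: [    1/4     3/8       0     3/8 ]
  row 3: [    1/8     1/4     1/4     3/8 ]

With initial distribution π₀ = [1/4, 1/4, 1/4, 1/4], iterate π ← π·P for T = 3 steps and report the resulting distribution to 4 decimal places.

π = [0.2026, 0.3022, 0.2085, 0.2866]

t=0: π = [0.2500, 0.2500, 0.2500, 0.2500]
t=1: π = [0.2188, 0.3125, 0.1875, 0.2813]
t=2: π = [0.2031, 0.3008, 0.2148, 0.2813]
t=3: π = [0.2026, 0.3022, 0.2085, 0.2866]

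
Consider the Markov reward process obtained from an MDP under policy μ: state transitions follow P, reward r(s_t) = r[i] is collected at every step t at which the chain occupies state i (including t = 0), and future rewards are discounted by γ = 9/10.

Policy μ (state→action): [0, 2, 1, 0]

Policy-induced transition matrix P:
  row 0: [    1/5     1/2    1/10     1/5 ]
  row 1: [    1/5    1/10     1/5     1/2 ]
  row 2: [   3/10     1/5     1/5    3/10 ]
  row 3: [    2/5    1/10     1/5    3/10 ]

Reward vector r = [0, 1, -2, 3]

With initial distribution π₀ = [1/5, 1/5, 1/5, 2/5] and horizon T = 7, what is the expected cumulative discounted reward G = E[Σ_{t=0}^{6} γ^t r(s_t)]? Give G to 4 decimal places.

G = 4.4979

t=0: π = [0.2000, 0.2000, 0.2000, 0.4000], E[r] = 1.0000, γ^t·E[r] = 1.000000, running G = 1.000000
t=1: π = [0.3000, 0.2000, 0.1800, 0.3200], E[r] = 0.8000, γ^t·E[r] = 0.720000, running G = 1.720000
t=2: π = [0.2820, 0.2380, 0.1700, 0.3100], E[r] = 0.8280, γ^t·E[r] = 0.670680, running G = 2.390680
t=3: π = [0.2790, 0.2298, 0.1718, 0.3194], E[r] = 0.8444, γ^t·E[r] = 0.615568, running G = 3.006248
t=4: π = [0.2811, 0.2288, 0.1721, 0.3181], E[r] = 0.8388, γ^t·E[r] = 0.550310, running G = 3.556558
t=5: π = [0.2808, 0.2296, 0.1719, 0.3177], E[r] = 0.8388, γ^t·E[r] = 0.495301, running G = 4.051859
t=6: π = [0.2807, 0.2295, 0.1719, 0.3178], E[r] = 0.8392, γ^t·E[r] = 0.445994, running G = 4.497853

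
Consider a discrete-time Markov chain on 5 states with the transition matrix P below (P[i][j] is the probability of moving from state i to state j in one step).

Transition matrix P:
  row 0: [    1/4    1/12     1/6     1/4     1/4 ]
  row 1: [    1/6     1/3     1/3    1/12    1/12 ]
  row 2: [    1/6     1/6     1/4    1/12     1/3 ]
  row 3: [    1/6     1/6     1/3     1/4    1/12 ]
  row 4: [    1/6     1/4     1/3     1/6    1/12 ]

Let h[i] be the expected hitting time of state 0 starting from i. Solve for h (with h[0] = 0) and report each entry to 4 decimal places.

h = [0.0000, 6.0000, 6.0000, 6.0000, 6.0000]

First-step conditioning: h[0] = 0; for i ≠ 0, h[i] = 1 + Σ_k P[i][k]·h[k].
  h[1] = 1 + 1/3·h[1] + 1/3·h[2] + 1/12·h[3] + 1/12·h[4]
  h[2] = 1 + 1/6·h[1] + 1/4·h[2] + 1/12·h[3] + 1/3·h[4]
  h[3] = 1 + 1/6·h[1] + 1/3·h[2] + 1/4·h[3] + 1/12·h[4]
  h[4] = 1 + 1/4·h[1] + 1/3·h[2] + 1/6·h[3] + 1/12·h[4]
Solving the 4×4 linear system over states ≠ 0 gives exactly h = [0, 6, 6, 6, 6] (h[0] = 0 is the target).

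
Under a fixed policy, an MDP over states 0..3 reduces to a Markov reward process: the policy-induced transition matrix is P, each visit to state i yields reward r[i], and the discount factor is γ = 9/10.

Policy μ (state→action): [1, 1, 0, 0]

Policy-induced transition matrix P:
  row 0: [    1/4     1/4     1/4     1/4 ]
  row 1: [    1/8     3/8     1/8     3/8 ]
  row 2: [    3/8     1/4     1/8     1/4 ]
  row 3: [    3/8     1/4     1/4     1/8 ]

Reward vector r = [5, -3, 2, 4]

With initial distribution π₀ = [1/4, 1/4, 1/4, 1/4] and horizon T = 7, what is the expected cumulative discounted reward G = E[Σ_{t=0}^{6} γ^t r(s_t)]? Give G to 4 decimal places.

G = 10.0112

t=0: π = [0.2500, 0.2500, 0.2500, 0.2500], E[r] = 2.0000, γ^t·E[r] = 2.000000, running G = 2.000000
t=1: π = [0.2813, 0.2813, 0.1875, 0.2500], E[r] = 1.9375, γ^t·E[r] = 1.743750, running G = 3.743750
t=2: π = [0.2695, 0.2852, 0.1914, 0.2539], E[r] = 1.8906, γ^t·E[r] = 1.531406, running G = 5.275156
t=3: π = [0.2700, 0.2856, 0.1904, 0.2539], E[r] = 1.8896, γ^t·E[r] = 1.377554, running G = 6.652710
t=4: π = [0.2698, 0.2857, 0.1905, 0.2540], E[r] = 1.8889, γ^t·E[r] = 1.239318, running G = 7.892028
t=5: π = [0.2698, 0.2857, 0.1905, 0.2540], E[r] = 1.8889, γ^t·E[r] = 1.115377, running G = 9.007405
t=6: π = [0.2698, 0.2857, 0.1905, 0.2540], E[r] = 1.8889, γ^t·E[r] = 1.003833, running G = 10.011238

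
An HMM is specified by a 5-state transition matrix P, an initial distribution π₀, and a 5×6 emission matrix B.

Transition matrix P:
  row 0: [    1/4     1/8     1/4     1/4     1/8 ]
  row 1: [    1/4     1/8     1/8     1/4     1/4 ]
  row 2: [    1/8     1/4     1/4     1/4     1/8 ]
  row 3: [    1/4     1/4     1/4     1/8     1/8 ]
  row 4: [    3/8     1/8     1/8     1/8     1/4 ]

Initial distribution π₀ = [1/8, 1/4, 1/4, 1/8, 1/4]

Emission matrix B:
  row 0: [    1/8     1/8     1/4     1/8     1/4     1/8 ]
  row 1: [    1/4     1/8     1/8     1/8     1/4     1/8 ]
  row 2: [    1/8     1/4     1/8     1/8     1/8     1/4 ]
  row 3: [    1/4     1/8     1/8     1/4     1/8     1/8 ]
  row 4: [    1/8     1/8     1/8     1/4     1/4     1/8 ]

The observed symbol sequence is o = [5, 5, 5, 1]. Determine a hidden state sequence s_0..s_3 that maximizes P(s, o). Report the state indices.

path = [2, 2, 2, 2]

t=0: δ = [1.562e-02, 3.125e-02, 6.250e-02, 1.562e-02, 3.125e-02]  (obs o_0=5)
t=1: δ = [1.465e-03, 1.953e-03, 3.906e-03, 1.953e-03, 9.766e-04]  ψ = [4, 2, 2, 2, 1]  (obs o_1=5)
t=2: δ = [6.104e-05, 1.221e-04, 2.441e-04, 1.221e-04, 6.104e-05]  ψ = [1, 2, 2, 2, 1]  (obs o_2=5)
t=3: δ = [3.815e-06, 7.629e-06, 1.526e-05, 7.629e-06, 3.815e-06]  ψ = [1, 2, 2, 2, 1]  (obs o_3=1)
backtrack: best end state = 2; path = [2, 2, 2, 2]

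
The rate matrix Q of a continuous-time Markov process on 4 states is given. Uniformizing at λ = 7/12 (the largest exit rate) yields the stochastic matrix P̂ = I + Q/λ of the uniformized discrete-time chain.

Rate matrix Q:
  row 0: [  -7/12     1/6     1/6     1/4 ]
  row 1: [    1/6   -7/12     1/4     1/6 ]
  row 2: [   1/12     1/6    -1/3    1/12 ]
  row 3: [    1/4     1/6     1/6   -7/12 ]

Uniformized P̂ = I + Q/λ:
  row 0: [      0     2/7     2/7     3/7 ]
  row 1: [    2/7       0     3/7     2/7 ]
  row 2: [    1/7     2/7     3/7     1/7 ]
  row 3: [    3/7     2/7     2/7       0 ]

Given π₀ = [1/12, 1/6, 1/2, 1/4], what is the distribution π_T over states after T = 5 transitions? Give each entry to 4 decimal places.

t=0: π = [0.0833, 0.1667, 0.5000, 0.2500]
t=1: π = [0.2262, 0.2381, 0.3810, 0.1548]
t=2: π = [0.1888, 0.2177, 0.3741, 0.2194]
t=3: π = [0.2097, 0.2235, 0.3703, 0.1966]
t=4: π = [0.2010, 0.2219, 0.3705, 0.2066]
t=5: π = [0.2049, 0.2223, 0.3703, 0.2025]

π = [0.2049, 0.2223, 0.3703, 0.2025]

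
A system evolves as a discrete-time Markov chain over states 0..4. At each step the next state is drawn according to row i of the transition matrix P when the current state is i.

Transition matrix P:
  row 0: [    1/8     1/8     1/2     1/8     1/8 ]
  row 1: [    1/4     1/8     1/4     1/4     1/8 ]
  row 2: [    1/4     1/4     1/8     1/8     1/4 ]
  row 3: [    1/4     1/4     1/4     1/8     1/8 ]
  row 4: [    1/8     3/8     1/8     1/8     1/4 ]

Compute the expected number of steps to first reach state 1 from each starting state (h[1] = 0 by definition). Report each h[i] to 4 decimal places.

h = [4.4834, 0.0000, 3.9790, 4.0490, 3.4186]

First-step conditioning: h[1] = 0; for i ≠ 1, h[i] = 1 + Σ_k P[i][k]·h[k].
  h[0] = 1 + 1/8·h[0] + 1/2·h[2] + 1/8·h[3] + 1/8·h[4]
  h[2] = 1 + 1/4·h[0] + 1/8·h[2] + 1/8·h[3] + 1/4·h[4]
  h[3] = 1 + 1/4·h[0] + 1/4·h[2] + 1/8·h[3] + 1/8·h[4]
  h[4] = 1 + 1/8·h[0] + 1/8·h[2] + 1/8·h[3] + 1/4·h[4]
Solving the 4×4 linear system over states ≠ 1 gives exactly h = [2560/571, 0, 2272/571, 2312/571, 1952/571] (h[1] = 0 is the target).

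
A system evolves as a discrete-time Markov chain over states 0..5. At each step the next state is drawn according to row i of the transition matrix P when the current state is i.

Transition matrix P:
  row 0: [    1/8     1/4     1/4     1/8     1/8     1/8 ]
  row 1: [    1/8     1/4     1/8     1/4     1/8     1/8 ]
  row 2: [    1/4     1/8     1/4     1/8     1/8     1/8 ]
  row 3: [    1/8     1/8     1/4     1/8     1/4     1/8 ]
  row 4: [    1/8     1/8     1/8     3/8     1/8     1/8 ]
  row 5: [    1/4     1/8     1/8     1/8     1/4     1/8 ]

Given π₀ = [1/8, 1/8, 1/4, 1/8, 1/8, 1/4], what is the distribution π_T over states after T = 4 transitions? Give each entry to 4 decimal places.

t=0: π = [0.1250, 0.1250, 0.2500, 0.1250, 0.1250, 0.2500]
t=1: π = [0.1875, 0.1563, 0.1875, 0.1719, 0.1719, 0.1250]
t=2: π = [0.1641, 0.1680, 0.1934, 0.1875, 0.1621, 0.1250]
t=3: π = [0.1648, 0.1665, 0.1931, 0.1865, 0.1641, 0.1250]
t=4: π = [0.1648, 0.1664, 0.1931, 0.1868, 0.1639, 0.1250]

π = [0.1648, 0.1664, 0.1931, 0.1868, 0.1639, 0.1250]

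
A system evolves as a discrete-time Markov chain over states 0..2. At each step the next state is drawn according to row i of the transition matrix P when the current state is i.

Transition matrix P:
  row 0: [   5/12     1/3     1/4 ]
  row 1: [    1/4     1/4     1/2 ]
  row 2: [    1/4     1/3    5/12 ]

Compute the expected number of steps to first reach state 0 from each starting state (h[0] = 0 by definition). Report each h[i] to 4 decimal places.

First-step conditioning: h[0] = 0; for i ≠ 0, h[i] = 1 + Σ_k P[i][k]·h[k].
  h[1] = 1 + 1/4·h[1] + 1/2·h[2]
  h[2] = 1 + 1/3·h[1] + 5/12·h[2]
Solving the 2×2 linear system over states ≠ 0 gives exactly h = [0, 4, 4] (h[0] = 0 is the target).

h = [0.0000, 4.0000, 4.0000]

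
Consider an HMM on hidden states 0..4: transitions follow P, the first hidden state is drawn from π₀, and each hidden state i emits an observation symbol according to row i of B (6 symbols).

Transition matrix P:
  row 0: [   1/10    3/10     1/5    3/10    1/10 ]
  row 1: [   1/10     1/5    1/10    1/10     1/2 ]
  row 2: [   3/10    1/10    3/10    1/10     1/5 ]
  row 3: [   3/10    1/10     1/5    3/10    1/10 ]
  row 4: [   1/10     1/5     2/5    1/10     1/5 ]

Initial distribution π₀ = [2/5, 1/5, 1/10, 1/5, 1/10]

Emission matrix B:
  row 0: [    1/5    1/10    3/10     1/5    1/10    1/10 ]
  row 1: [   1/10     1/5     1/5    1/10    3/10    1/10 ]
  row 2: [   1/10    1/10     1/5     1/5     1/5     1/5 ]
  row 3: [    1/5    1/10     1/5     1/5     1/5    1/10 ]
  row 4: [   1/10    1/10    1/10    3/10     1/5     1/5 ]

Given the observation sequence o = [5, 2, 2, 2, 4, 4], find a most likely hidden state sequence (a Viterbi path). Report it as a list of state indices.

path = [0, 3, 3, 0, 1, 4]

t=0: δ = [4.000e-02, 2.000e-02, 2.000e-02, 2.000e-02, 2.000e-02]  (obs o_0=5)
t=1: δ = [1.800e-03, 2.400e-03, 1.600e-03, 2.400e-03, 1.000e-03]  ψ = [2, 0, 0, 0, 1]  (obs o_1=2)
t=2: δ = [2.160e-04, 1.080e-04, 9.600e-05, 1.440e-04, 1.200e-04]  ψ = [3, 0, 2, 3, 1]  (obs o_2=2)
t=3: δ = [1.296e-05, 1.296e-05, 9.600e-06, 1.296e-05, 5.400e-06]  ψ = [3, 0, 4, 0, 1]  (obs o_3=2)
t=4: δ = [3.888e-07, 1.166e-06, 5.760e-07, 7.776e-07, 1.296e-06]  ψ = [3, 0, 2, 0, 1]  (obs o_4=4)
t=5: δ = [2.333e-08, 7.776e-08, 1.037e-07, 4.666e-08, 1.166e-07]  ψ = [3, 4, 4, 3, 1]  (obs o_5=4)
backtrack: best end state = 4; path = [0, 3, 3, 0, 1, 4]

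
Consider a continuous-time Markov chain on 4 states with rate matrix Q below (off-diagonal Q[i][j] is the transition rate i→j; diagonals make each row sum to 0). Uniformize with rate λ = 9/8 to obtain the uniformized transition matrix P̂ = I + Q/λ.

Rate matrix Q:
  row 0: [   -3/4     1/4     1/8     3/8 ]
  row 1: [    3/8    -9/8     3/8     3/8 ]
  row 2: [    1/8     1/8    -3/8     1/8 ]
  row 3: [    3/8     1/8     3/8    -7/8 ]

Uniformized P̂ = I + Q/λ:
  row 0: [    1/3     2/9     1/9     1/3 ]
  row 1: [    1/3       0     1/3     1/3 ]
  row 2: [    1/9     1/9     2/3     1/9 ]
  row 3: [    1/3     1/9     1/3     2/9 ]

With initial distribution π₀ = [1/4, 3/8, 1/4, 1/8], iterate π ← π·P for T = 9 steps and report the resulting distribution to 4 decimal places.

π = [0.2400, 0.1240, 0.4199, 0.2160]

t=0: π = [0.2500, 0.3750, 0.2500, 0.1250]
t=1: π = [0.2778, 0.0972, 0.3611, 0.2639]
t=2: π = [0.2531, 0.1312, 0.3920, 0.2238]
t=3: π = [0.2462, 0.1247, 0.4078, 0.2214]
t=4: π = [0.2427, 0.1246, 0.4145, 0.2181]
t=5: π = [0.2412, 0.1242, 0.4176, 0.2170]
t=6: π = [0.2405, 0.1241, 0.4189, 0.2164]
t=7: π = [0.2402, 0.1240, 0.4195, 0.2162]
t=8: π = [0.2401, 0.1240, 0.4198, 0.2161]
t=9: π = [0.2400, 0.1240, 0.4199, 0.2160]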